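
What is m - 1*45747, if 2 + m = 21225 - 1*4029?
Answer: -28553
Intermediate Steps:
m = 17194 (m = -2 + (21225 - 1*4029) = -2 + (21225 - 4029) = -2 + 17196 = 17194)
m - 1*45747 = 17194 - 1*45747 = 17194 - 45747 = -28553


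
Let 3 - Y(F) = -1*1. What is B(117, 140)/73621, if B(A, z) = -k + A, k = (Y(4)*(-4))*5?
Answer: 197/73621 ≈ 0.0026759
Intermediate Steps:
Y(F) = 4 (Y(F) = 3 - (-1) = 3 - 1*(-1) = 3 + 1 = 4)
k = -80 (k = (4*(-4))*5 = -16*5 = -80)
B(A, z) = 80 + A (B(A, z) = -1*(-80) + A = 80 + A)
B(117, 140)/73621 = (80 + 117)/73621 = 197*(1/73621) = 197/73621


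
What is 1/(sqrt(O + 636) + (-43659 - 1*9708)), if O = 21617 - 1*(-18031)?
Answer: -17789/949332135 - 2*sqrt(1119)/949332135 ≈ -1.8809e-5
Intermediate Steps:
O = 39648 (O = 21617 + 18031 = 39648)
1/(sqrt(O + 636) + (-43659 - 1*9708)) = 1/(sqrt(39648 + 636) + (-43659 - 1*9708)) = 1/(sqrt(40284) + (-43659 - 9708)) = 1/(6*sqrt(1119) - 53367) = 1/(-53367 + 6*sqrt(1119))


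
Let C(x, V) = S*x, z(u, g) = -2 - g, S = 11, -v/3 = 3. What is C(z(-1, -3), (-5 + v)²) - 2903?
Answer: -2892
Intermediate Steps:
v = -9 (v = -3*3 = -9)
C(x, V) = 11*x
C(z(-1, -3), (-5 + v)²) - 2903 = 11*(-2 - 1*(-3)) - 2903 = 11*(-2 + 3) - 2903 = 11*1 - 2903 = 11 - 2903 = -2892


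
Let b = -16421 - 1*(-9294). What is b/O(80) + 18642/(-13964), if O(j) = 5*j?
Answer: -26744557/1396400 ≈ -19.152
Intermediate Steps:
b = -7127 (b = -16421 + 9294 = -7127)
b/O(80) + 18642/(-13964) = -7127/(5*80) + 18642/(-13964) = -7127/400 + 18642*(-1/13964) = -7127*1/400 - 9321/6982 = -7127/400 - 9321/6982 = -26744557/1396400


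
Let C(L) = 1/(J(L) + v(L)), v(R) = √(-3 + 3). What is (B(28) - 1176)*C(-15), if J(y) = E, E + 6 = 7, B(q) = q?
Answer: -1148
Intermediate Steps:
E = 1 (E = -6 + 7 = 1)
J(y) = 1
v(R) = 0 (v(R) = √0 = 0)
C(L) = 1 (C(L) = 1/(1 + 0) = 1/1 = 1)
(B(28) - 1176)*C(-15) = (28 - 1176)*1 = -1148*1 = -1148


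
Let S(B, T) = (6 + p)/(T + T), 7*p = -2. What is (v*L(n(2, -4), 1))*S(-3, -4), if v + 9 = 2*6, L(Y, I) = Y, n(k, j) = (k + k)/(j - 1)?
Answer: 12/7 ≈ 1.7143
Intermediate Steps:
p = -2/7 (p = (⅐)*(-2) = -2/7 ≈ -0.28571)
n(k, j) = 2*k/(-1 + j) (n(k, j) = (2*k)/(-1 + j) = 2*k/(-1 + j))
v = 3 (v = -9 + 2*6 = -9 + 12 = 3)
S(B, T) = 20/(7*T) (S(B, T) = (6 - 2/7)/(T + T) = 40/(7*((2*T))) = 40*(1/(2*T))/7 = 20/(7*T))
(v*L(n(2, -4), 1))*S(-3, -4) = (3*(2*2/(-1 - 4)))*((20/7)/(-4)) = (3*(2*2/(-5)))*((20/7)*(-¼)) = (3*(2*2*(-⅕)))*(-5/7) = (3*(-⅘))*(-5/7) = -12/5*(-5/7) = 12/7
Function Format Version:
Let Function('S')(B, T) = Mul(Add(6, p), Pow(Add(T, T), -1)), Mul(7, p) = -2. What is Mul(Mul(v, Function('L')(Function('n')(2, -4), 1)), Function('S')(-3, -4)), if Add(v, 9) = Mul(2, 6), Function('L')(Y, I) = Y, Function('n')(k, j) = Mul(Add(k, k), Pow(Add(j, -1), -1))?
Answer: Rational(12, 7) ≈ 1.7143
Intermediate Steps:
p = Rational(-2, 7) (p = Mul(Rational(1, 7), -2) = Rational(-2, 7) ≈ -0.28571)
Function('n')(k, j) = Mul(2, k, Pow(Add(-1, j), -1)) (Function('n')(k, j) = Mul(Mul(2, k), Pow(Add(-1, j), -1)) = Mul(2, k, Pow(Add(-1, j), -1)))
v = 3 (v = Add(-9, Mul(2, 6)) = Add(-9, 12) = 3)
Function('S')(B, T) = Mul(Rational(20, 7), Pow(T, -1)) (Function('S')(B, T) = Mul(Add(6, Rational(-2, 7)), Pow(Add(T, T), -1)) = Mul(Rational(40, 7), Pow(Mul(2, T), -1)) = Mul(Rational(40, 7), Mul(Rational(1, 2), Pow(T, -1))) = Mul(Rational(20, 7), Pow(T, -1)))
Mul(Mul(v, Function('L')(Function('n')(2, -4), 1)), Function('S')(-3, -4)) = Mul(Mul(3, Mul(2, 2, Pow(Add(-1, -4), -1))), Mul(Rational(20, 7), Pow(-4, -1))) = Mul(Mul(3, Mul(2, 2, Pow(-5, -1))), Mul(Rational(20, 7), Rational(-1, 4))) = Mul(Mul(3, Mul(2, 2, Rational(-1, 5))), Rational(-5, 7)) = Mul(Mul(3, Rational(-4, 5)), Rational(-5, 7)) = Mul(Rational(-12, 5), Rational(-5, 7)) = Rational(12, 7)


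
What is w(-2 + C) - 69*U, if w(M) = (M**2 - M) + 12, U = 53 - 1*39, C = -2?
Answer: -934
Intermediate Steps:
U = 14 (U = 53 - 39 = 14)
w(M) = 12 + M**2 - M
w(-2 + C) - 69*U = (12 + (-2 - 2)**2 - (-2 - 2)) - 69*14 = (12 + (-4)**2 - 1*(-4)) - 966 = (12 + 16 + 4) - 966 = 32 - 966 = -934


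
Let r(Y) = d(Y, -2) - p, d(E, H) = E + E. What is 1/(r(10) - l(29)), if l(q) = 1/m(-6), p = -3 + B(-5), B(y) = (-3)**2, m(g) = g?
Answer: 6/85 ≈ 0.070588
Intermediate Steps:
B(y) = 9
d(E, H) = 2*E
p = 6 (p = -3 + 9 = 6)
l(q) = -1/6 (l(q) = 1/(-6) = -1/6)
r(Y) = -6 + 2*Y (r(Y) = 2*Y - 1*6 = 2*Y - 6 = -6 + 2*Y)
1/(r(10) - l(29)) = 1/((-6 + 2*10) - 1*(-1/6)) = 1/((-6 + 20) + 1/6) = 1/(14 + 1/6) = 1/(85/6) = 6/85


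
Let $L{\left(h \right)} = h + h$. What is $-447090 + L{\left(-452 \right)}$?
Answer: $-447994$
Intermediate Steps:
$L{\left(h \right)} = 2 h$
$-447090 + L{\left(-452 \right)} = -447090 + 2 \left(-452\right) = -447090 - 904 = -447994$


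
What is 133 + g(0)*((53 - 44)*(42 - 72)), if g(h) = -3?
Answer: 943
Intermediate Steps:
133 + g(0)*((53 - 44)*(42 - 72)) = 133 - 3*(53 - 44)*(42 - 72) = 133 - 27*(-30) = 133 - 3*(-270) = 133 + 810 = 943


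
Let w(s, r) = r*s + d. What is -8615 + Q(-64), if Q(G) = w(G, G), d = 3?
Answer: -4516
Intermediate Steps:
w(s, r) = 3 + r*s (w(s, r) = r*s + 3 = 3 + r*s)
Q(G) = 3 + G² (Q(G) = 3 + G*G = 3 + G²)
-8615 + Q(-64) = -8615 + (3 + (-64)²) = -8615 + (3 + 4096) = -8615 + 4099 = -4516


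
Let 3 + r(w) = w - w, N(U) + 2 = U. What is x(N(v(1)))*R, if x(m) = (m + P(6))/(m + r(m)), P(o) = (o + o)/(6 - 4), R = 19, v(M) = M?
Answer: -95/4 ≈ -23.750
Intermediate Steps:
N(U) = -2 + U
r(w) = -3 (r(w) = -3 + (w - w) = -3 + 0 = -3)
P(o) = o (P(o) = (2*o)/2 = (2*o)*(1/2) = o)
x(m) = (6 + m)/(-3 + m) (x(m) = (m + 6)/(m - 3) = (6 + m)/(-3 + m))
x(N(v(1)))*R = ((6 + (-2 + 1))/(-3 + (-2 + 1)))*19 = ((6 - 1)/(-3 - 1))*19 = (5/(-4))*19 = -1/4*5*19 = -5/4*19 = -95/4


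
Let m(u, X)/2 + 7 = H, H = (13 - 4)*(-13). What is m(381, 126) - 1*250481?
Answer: -250729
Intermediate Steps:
H = -117 (H = 9*(-13) = -117)
m(u, X) = -248 (m(u, X) = -14 + 2*(-117) = -14 - 234 = -248)
m(381, 126) - 1*250481 = -248 - 1*250481 = -248 - 250481 = -250729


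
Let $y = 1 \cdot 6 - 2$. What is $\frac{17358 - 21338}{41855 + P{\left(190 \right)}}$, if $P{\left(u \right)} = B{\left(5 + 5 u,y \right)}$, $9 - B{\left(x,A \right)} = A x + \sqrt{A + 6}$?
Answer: $- \frac{75707560}{723672963} - \frac{1990 \sqrt{10}}{723672963} \approx -0.10462$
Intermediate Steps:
$y = 4$ ($y = 6 - 2 = 4$)
$B{\left(x,A \right)} = 9 - \sqrt{6 + A} - A x$ ($B{\left(x,A \right)} = 9 - \left(A x + \sqrt{A + 6}\right) = 9 - \left(A x + \sqrt{6 + A}\right) = 9 - \left(\sqrt{6 + A} + A x\right) = 9 - \sqrt{6 + A} - A x$)
$P{\left(u \right)} = -11 - \sqrt{10} - 20 u$ ($P{\left(u \right)} = 9 - \sqrt{6 + 4} - 4 \left(5 + 5 u\right) = 9 - \sqrt{10} - \left(20 + 20 u\right) = -11 - \sqrt{10} - 20 u$)
$\frac{17358 - 21338}{41855 + P{\left(190 \right)}} = \frac{17358 - 21338}{41855 - \left(3811 + \sqrt{10}\right)} = - \frac{3980}{41855 - \left(3811 + \sqrt{10}\right)} = - \frac{3980}{38044 - \sqrt{10}}$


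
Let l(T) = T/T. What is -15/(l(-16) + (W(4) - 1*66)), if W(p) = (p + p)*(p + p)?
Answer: 15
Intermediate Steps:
l(T) = 1
W(p) = 4*p² (W(p) = (2*p)*(2*p) = 4*p²)
-15/(l(-16) + (W(4) - 1*66)) = -15/(1 + (4*4² - 1*66)) = -15/(1 + (4*16 - 66)) = -15/(1 + (64 - 66)) = -15/(1 - 2) = -15/(-1) = -1*(-15) = 15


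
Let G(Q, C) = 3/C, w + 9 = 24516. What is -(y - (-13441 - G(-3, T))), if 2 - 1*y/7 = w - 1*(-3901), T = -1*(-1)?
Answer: 185398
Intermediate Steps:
w = 24507 (w = -9 + 24516 = 24507)
T = 1
y = -198842 (y = 14 - 7*(24507 - 1*(-3901)) = 14 - 7*(24507 + 3901) = 14 - 7*28408 = 14 - 198856 = -198842)
G(Q, C) = 3/C
-(y - (-13441 - G(-3, T))) = -(-198842 - (-13441 - 3/1)) = -(-198842 - (-13441 - 3)) = -(-198842 - 1*(-13444)) = -(-198842 + 13444) = -1*(-185398) = 185398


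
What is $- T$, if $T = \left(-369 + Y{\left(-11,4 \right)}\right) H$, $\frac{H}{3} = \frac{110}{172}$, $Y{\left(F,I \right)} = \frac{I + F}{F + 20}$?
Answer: $\frac{91520}{129} \approx 709.46$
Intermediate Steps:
$Y{\left(F,I \right)} = \frac{F + I}{20 + F}$
$H = \frac{165}{86}$ ($H = 3 \cdot \frac{110}{172} = 3 \cdot 110 \cdot \frac{1}{172} = 3 \cdot \frac{55}{86} = \frac{165}{86} \approx 1.9186$)
$T = - \frac{91520}{129}$ ($T = \left(-369 + \frac{-11 + 4}{20 - 11}\right) \frac{165}{86} = \left(-369 + \frac{1}{9} \left(-7\right)\right) \frac{165}{86} = \left(-369 - \frac{7}{9}\right) \frac{165}{86} = \left(- \frac{3328}{9}\right) \frac{165}{86} = - \frac{91520}{129} \approx -709.46$)
$- T = \left(-1\right) \left(- \frac{91520}{129}\right) = \frac{91520}{129}$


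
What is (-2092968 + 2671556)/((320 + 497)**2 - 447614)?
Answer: 578588/219875 ≈ 2.6314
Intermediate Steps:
(-2092968 + 2671556)/((320 + 497)**2 - 447614) = 578588/(817**2 - 447614) = 578588/(667489 - 447614) = 578588/219875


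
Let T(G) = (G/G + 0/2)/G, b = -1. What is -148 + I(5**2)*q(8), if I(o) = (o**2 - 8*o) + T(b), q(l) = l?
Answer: 3244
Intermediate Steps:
T(G) = 1/G (T(G) = (1 + 0*(1/2))/G = (1 + 0)/G = 1/G)
I(o) = -1 + o**2 - 8*o (I(o) = (o**2 - 8*o) + 1/(-1) = (o**2 - 8*o) - 1 = -1 + o**2 - 8*o)
-148 + I(5**2)*q(8) = -148 + (-1 + (5**2)**2 - 8*5**2)*8 = -148 + (-1 + 25**2 - 8*25)*8 = -148 + (-1 + 625 - 200)*8 = -148 + 424*8 = -148 + 3392 = 3244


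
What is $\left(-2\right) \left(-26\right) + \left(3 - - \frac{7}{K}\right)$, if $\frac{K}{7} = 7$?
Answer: $\frac{386}{7} \approx 55.143$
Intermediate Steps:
$K = 49$ ($K = 7 \cdot 7 = 49$)
$\left(-2\right) \left(-26\right) + \left(3 - - \frac{7}{K}\right) = \left(-2\right) \left(-26\right) + \left(3 - - \frac{7}{49}\right) = 52 + \left(3 - \left(-7\right) \frac{1}{49}\right) = 52 + \left(3 - - \frac{1}{7}\right) = 52 + \left(3 + \frac{1}{7}\right) = 52 + \frac{22}{7} = \frac{386}{7}$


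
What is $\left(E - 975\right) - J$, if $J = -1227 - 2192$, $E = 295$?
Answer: $2739$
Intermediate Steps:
$J = -3419$ ($J = -1227 - 2192 = -3419$)
$\left(E - 975\right) - J = \left(295 - 975\right) - -3419 = \left(295 - 975\right) + 3419 = -680 + 3419 = 2739$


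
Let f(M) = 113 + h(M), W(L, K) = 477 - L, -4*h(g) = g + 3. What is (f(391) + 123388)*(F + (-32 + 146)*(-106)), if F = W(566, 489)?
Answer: -3004357265/2 ≈ -1.5022e+9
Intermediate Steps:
h(g) = -¾ - g/4 (h(g) = -(g + 3)/4 = -(3 + g)/4 = -¾ - g/4)
f(M) = 449/4 - M/4 (f(M) = 113 + (-¾ - M/4) = 449/4 - M/4)
F = -89 (F = 477 - 1*566 = 477 - 566 = -89)
(f(391) + 123388)*(F + (-32 + 146)*(-106)) = ((449/4 - ¼*391) + 123388)*(-89 + (-32 + 146)*(-106)) = ((449/4 - 391/4) + 123388)*(-89 + 114*(-106)) = (29/2 + 123388)*(-89 - 12084) = (246805/2)*(-12173) = -3004357265/2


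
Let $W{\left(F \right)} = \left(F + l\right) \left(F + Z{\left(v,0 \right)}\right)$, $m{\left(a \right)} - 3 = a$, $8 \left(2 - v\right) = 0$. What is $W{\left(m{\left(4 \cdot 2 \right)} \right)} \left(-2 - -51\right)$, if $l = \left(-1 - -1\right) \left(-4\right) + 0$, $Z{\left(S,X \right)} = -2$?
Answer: $4851$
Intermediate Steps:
$v = 2$ ($v = 2 - 0 = 2 + 0 = 2$)
$l = 0$ ($l = \left(-1 + 1\right) \left(-4\right) + 0 = 0 \left(-4\right) + 0 = 0 + 0 = 0$)
$m{\left(a \right)} = 3 + a$
$W{\left(F \right)} = F \left(-2 + F\right)$ ($W{\left(F \right)} = \left(F + 0\right) \left(F - 2\right) = F \left(-2 + F\right)$)
$W{\left(m{\left(4 \cdot 2 \right)} \right)} \left(-2 - -51\right) = \left(3 + 4 \cdot 2\right) \left(-2 + \left(3 + 4 \cdot 2\right)\right) \left(-2 - -51\right) = \left(3 + 8\right) \left(-2 + \left(3 + 8\right)\right) \left(-2 + 51\right) = 11 \left(-2 + 11\right) 49 = 11 \cdot 9 \cdot 49 = 99 \cdot 49 = 4851$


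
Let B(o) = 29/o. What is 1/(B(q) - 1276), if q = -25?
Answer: -25/31929 ≈ -0.00078299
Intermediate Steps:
1/(B(q) - 1276) = 1/(29/(-25) - 1276) = 1/(29*(-1/25) - 1276) = 1/(-29/25 - 1276) = 1/(-31929/25) = -25/31929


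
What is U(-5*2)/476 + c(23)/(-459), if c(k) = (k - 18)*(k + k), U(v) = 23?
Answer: -5819/12852 ≈ -0.45277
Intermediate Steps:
c(k) = 2*k*(-18 + k) (c(k) = (-18 + k)*(2*k) = 2*k*(-18 + k))
U(-5*2)/476 + c(23)/(-459) = 23/476 + (2*23*(-18 + 23))/(-459) = 23*(1/476) + (2*23*5)*(-1/459) = 23/476 + 230*(-1/459) = 23/476 - 230/459 = -5819/12852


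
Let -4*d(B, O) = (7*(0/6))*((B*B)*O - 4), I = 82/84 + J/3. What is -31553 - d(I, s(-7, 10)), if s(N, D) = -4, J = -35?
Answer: -31553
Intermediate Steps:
I = -449/42 (I = 82/84 - 35/3 = 82*(1/84) - 35*1/3 = 41/42 - 35/3 = -449/42 ≈ -10.690)
d(B, O) = 0 (d(B, O) = -7*(0/6)*((B*B)*O - 4)/4 = -7*(0*(1/6))*(B**2*O - 4)/4 = -7*0*(O*B**2 - 4)/4 = -0*(-4 + O*B**2) = -1/4*0 = 0)
-31553 - d(I, s(-7, 10)) = -31553 - 1*0 = -31553 + 0 = -31553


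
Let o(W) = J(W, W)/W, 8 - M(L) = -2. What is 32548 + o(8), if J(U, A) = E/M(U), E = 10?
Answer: 260385/8 ≈ 32548.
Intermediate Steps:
M(L) = 10 (M(L) = 8 - 1*(-2) = 8 + 2 = 10)
J(U, A) = 1 (J(U, A) = 10/10 = 10*(⅒) = 1)
o(W) = 1/W
32548 + o(8) = 32548 + 1/8 = 32548 + ⅛ = 260385/8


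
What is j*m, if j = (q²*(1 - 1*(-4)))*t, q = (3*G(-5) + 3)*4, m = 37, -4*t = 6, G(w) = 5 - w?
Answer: -4835160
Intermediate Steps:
t = -3/2 (t = -¼*6 = -3/2 ≈ -1.5000)
q = 132 (q = (3*(5 - 1*(-5)) + 3)*4 = (3*(5 + 5) + 3)*4 = (3*10 + 3)*4 = (30 + 3)*4 = 33*4 = 132)
j = -130680 (j = (132²*(1 - 1*(-4)))*(-3/2) = (17424*(1 + 4))*(-3/2) = (17424*5)*(-3/2) = 87120*(-3/2) = -130680)
j*m = -130680*37 = -4835160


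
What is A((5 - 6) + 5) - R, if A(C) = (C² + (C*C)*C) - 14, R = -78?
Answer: 144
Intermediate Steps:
A(C) = -14 + C² + C³ (A(C) = (C² + C²*C) - 14 = (C² + C³) - 14 = -14 + C² + C³)
A((5 - 6) + 5) - R = (-14 + ((5 - 6) + 5)² + ((5 - 6) + 5)³) - 1*(-78) = (-14 + (-1 + 5)² + (-1 + 5)³) + 78 = (-14 + 4² + 4³) + 78 = (-14 + 16 + 64) + 78 = 66 + 78 = 144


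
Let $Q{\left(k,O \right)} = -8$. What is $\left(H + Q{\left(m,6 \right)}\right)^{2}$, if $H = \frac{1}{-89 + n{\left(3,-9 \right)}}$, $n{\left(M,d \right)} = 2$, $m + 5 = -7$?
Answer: $\frac{485809}{7569} \approx 64.184$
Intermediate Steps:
$m = -12$ ($m = -5 - 7 = -12$)
$H = - \frac{1}{87}$ ($H = \frac{1}{-89 + 2} = \frac{1}{-87} = - \frac{1}{87} \approx -0.011494$)
$\left(H + Q{\left(m,6 \right)}\right)^{2} = \left(- \frac{1}{87} - 8\right)^{2} = \left(- \frac{697}{87}\right)^{2} = \frac{485809}{7569}$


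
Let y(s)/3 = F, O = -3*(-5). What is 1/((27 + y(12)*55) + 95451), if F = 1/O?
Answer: 1/95489 ≈ 1.0472e-5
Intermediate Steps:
O = 15
F = 1/15 ≈ 0.066667
y(s) = ⅕ (y(s) = 3*(1/15) = ⅕)
1/((27 + y(12)*55) + 95451) = 1/((27 + (⅕)*55) + 95451) = 1/((27 + 11) + 95451) = 1/(38 + 95451) = 1/95489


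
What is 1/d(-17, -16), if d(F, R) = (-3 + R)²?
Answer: 1/361 ≈ 0.0027701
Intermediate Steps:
1/d(-17, -16) = 1/((-3 - 16)²) = 1/((-19)²) = 1/361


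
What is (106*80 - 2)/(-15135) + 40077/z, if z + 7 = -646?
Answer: -204033843/3294385 ≈ -61.934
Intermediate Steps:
z = -653 (z = -7 - 646 = -653)
(106*80 - 2)/(-15135) + 40077/z = (106*80 - 2)/(-15135) + 40077/(-653) = (8480 - 2)*(-1/15135) + 40077*(-1/653) = 8478*(-1/15135) - 40077/653 = -2826/5045 - 40077/653 = -204033843/3294385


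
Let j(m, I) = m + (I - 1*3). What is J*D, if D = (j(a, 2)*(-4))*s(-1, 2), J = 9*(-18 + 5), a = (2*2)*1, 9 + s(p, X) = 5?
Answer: -5616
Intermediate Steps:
s(p, X) = -4 (s(p, X) = -9 + 5 = -4)
a = 4 (a = 4*1 = 4)
J = -117 (J = 9*(-13) = -117)
j(m, I) = -3 + I + m (j(m, I) = m + (I - 3) = m + (-3 + I) = -3 + I + m)
D = 48 (D = ((-3 + 2 + 4)*(-4))*(-4) = (3*(-4))*(-4) = -12*(-4) = 48)
J*D = -117*48 = -5616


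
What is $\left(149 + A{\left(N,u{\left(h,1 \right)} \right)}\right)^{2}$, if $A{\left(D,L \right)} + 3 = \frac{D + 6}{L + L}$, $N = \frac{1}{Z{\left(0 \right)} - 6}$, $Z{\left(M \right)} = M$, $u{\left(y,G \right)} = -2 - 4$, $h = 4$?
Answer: $\frac{109767529}{5184} \approx 21174.0$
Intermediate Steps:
$u{\left(y,G \right)} = -6$ ($u{\left(y,G \right)} = -2 - 4 = -6$)
$N = - \frac{1}{6}$ ($N = \frac{1}{0 - 6} = \frac{1}{-6} = - \frac{1}{6} \approx -0.16667$)
$A{\left(D,L \right)} = -3 + \frac{6 + D}{2 L}$ ($A{\left(D,L \right)} = -3 + \frac{D + 6}{L + L} = -3 + \frac{6 + D}{2 L}$)
$\left(149 + A{\left(N,u{\left(h,1 \right)} \right)}\right)^{2} = \left(149 + \frac{6 - \frac{1}{6} - -36}{2 \left(-6\right)}\right)^{2} = \left(149 + \frac{1}{2} \left(- \frac{1}{6}\right) \left(6 - \frac{1}{6} + 36\right)\right)^{2} = \left(149 + \frac{1}{2} \left(- \frac{1}{6}\right) \frac{251}{6}\right)^{2} = \left(149 - \frac{251}{72}\right)^{2} = \left(\frac{10477}{72}\right)^{2} = \frac{109767529}{5184}$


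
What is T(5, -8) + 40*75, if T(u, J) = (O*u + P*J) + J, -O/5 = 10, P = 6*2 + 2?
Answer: 2630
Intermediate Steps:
P = 14 (P = 12 + 2 = 14)
O = -50 (O = -5*10 = -50)
T(u, J) = -50*u + 15*J (T(u, J) = (-50*u + 14*J) + J = -50*u + 15*J)
T(5, -8) + 40*75 = (-50*5 + 15*(-8)) + 40*75 = (-250 - 120) + 3000 = -370 + 3000 = 2630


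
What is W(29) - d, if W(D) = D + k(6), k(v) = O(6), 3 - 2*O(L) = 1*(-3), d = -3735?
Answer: 3767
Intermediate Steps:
O(L) = 3 (O(L) = 3/2 - (-3)/2 = 3/2 - 1/2*(-3) = 3/2 + 3/2 = 3)
k(v) = 3
W(D) = 3 + D (W(D) = D + 3 = 3 + D)
W(29) - d = (3 + 29) - 1*(-3735) = 32 + 3735 = 3767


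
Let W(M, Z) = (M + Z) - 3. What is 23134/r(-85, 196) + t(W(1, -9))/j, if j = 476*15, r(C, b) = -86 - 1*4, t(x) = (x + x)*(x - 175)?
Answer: -1373404/5355 ≈ -256.47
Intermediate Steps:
W(M, Z) = -3 + M + Z
t(x) = 2*x*(-175 + x) (t(x) = (2*x)*(-175 + x) = 2*x*(-175 + x))
r(C, b) = -90 (r(C, b) = -86 - 4 = -90)
j = 7140
23134/r(-85, 196) + t(W(1, -9))/j = 23134/(-90) + (2*(-3 + 1 - 9)*(-175 + (-3 + 1 - 9)))/7140 = 23134*(-1/90) + (2*(-11)*(-175 - 11))*(1/7140) = -11567/45 + (2*(-11)*(-186))*(1/7140) = -11567/45 + 4092*(1/7140) = -11567/45 + 341/595 = -1373404/5355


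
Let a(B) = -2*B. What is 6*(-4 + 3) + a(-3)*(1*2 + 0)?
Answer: 6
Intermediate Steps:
6*(-4 + 3) + a(-3)*(1*2 + 0) = 6*(-4 + 3) + (-2*(-3))*(1*2 + 0) = 6*(-1) + 6*(2 + 0) = -6 + 6*2 = -6 + 12 = 6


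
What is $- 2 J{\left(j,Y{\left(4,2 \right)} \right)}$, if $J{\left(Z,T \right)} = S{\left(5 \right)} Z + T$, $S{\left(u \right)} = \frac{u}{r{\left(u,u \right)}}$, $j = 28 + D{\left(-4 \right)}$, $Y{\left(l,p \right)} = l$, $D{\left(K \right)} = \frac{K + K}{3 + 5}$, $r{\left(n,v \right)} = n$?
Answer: $-62$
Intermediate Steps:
$D{\left(K \right)} = \frac{K}{4}$ ($D{\left(K \right)} = \frac{2 K}{8} = 2 K \frac{1}{8} = \frac{K}{4}$)
$j = 27$ ($j = 28 + \frac{1}{4} \left(-4\right) = 28 - 1 = 27$)
$S{\left(u \right)} = 1$ ($S{\left(u \right)} = \frac{u}{u} = 1$)
$J{\left(Z,T \right)} = T + Z$ ($J{\left(Z,T \right)} = 1 Z + T = Z + T = T + Z$)
$- 2 J{\left(j,Y{\left(4,2 \right)} \right)} = - 2 \left(4 + 27\right) = \left(-2\right) 31 = -62$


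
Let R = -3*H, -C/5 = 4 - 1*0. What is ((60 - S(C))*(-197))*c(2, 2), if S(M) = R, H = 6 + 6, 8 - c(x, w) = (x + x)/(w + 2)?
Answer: -132384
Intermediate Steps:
c(x, w) = 8 - 2*x/(2 + w) (c(x, w) = 8 - (x + x)/(w + 2) = 8 - 2*x/(2 + w))
C = -20 (C = -5*(4 - 1*0) = -5*(4 + 0) = -5*4 = -20)
H = 12
R = -36 (R = -3*12 = -36)
S(M) = -36
((60 - S(C))*(-197))*c(2, 2) = ((60 - 1*(-36))*(-197))*(2*(8 - 1*2 + 4*2)/(2 + 2)) = ((60 + 36)*(-197))*(2*(8 - 2 + 8)/4) = (96*(-197))*(2*(1/4)*14) = -18912*7 = -132384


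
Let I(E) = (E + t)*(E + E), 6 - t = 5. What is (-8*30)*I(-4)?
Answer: -5760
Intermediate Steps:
t = 1 (t = 6 - 1*5 = 6 - 5 = 1)
I(E) = 2*E*(1 + E) (I(E) = (E + 1)*(E + E) = (1 + E)*(2*E) = 2*E*(1 + E))
(-8*30)*I(-4) = (-8*30)*(2*(-4)*(1 - 4)) = -480*(-4)*(-3) = -240*24 = -5760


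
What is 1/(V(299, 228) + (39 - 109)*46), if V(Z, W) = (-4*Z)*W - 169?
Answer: -1/276077 ≈ -3.6222e-6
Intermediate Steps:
V(Z, W) = -169 - 4*W*Z (V(Z, W) = -4*W*Z - 169 = -169 - 4*W*Z)
1/(V(299, 228) + (39 - 109)*46) = 1/((-169 - 4*228*299) + (39 - 109)*46) = 1/((-169 - 272688) - 70*46) = 1/(-272857 - 3220) = 1/(-276077) = -1/276077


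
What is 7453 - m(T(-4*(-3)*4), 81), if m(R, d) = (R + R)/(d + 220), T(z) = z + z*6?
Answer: 320383/43 ≈ 7450.8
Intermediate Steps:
T(z) = 7*z (T(z) = z + 6*z = 7*z)
m(R, d) = 2*R/(220 + d) (m(R, d) = (2*R)/(220 + d) = 2*R/(220 + d))
7453 - m(T(-4*(-3)*4), 81) = 7453 - 2*7*(-4*(-3)*4)/(220 + 81) = 7453 - 2*7*(12*4)/301 = 7453 - 2*7*48/301 = 7453 - 2*336/301 = 7453 - 1*96/43 = 7453 - 96/43 = 320383/43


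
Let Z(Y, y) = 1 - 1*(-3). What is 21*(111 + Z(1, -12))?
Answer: 2415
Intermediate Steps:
Z(Y, y) = 4 (Z(Y, y) = 1 + 3 = 4)
21*(111 + Z(1, -12)) = 21*(111 + 4) = 21*115 = 2415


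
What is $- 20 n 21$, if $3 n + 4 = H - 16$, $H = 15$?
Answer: $700$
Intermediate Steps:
$n = - \frac{5}{3}$ ($n = - \frac{4}{3} + \frac{15 - 16}{3} = - \frac{4}{3} + \frac{1}{3} \left(-1\right) = - \frac{4}{3} - \frac{1}{3} = - \frac{5}{3} \approx -1.6667$)
$- 20 n 21 = \left(-20\right) \left(- \frac{5}{3}\right) 21 = \frac{100}{3} \cdot 21 = 700$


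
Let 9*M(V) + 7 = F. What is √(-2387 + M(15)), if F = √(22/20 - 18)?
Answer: √(-2149000 + 130*I*√10)/30 ≈ 0.0046738 + 48.865*I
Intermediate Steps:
F = 13*I*√10/10 (F = √(22*(1/20) - 18) = √(11/10 - 18) = √(-169/10) = 13*I*√10/10 ≈ 4.111*I)
M(V) = -7/9 + 13*I*√10/90 (M(V) = -7/9 + (13*I*√10/10)/9 = -7/9 + 13*I*√10/90)
√(-2387 + M(15)) = √(-2387 + (-7/9 + 13*I*√10/90)) = √(-21490/9 + 13*I*√10/90)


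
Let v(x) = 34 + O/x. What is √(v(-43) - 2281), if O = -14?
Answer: I*√4154101/43 ≈ 47.399*I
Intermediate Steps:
v(x) = 34 - 14/x
√(v(-43) - 2281) = √((34 - 14/(-43)) - 2281) = √((34 - 14*(-1/43)) - 2281) = √((34 + 14/43) - 2281) = √(1476/43 - 2281) = √(-96607/43) = I*√4154101/43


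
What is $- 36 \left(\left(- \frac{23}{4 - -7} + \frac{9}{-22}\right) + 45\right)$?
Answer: $-1530$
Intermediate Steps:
$- 36 \left(\left(- \frac{23}{4 - -7} + \frac{9}{-22}\right) + 45\right) = - 36 \left(\left(- \frac{23}{4 + 7} + 9 \left(- \frac{1}{22}\right)\right) + 45\right) = - 36 \left(\left(- \frac{23}{11} - \frac{9}{22}\right) + 45\right) = - 36 \left(- \frac{5}{2} + 45\right) = \left(-36\right) \frac{85}{2} = -1530$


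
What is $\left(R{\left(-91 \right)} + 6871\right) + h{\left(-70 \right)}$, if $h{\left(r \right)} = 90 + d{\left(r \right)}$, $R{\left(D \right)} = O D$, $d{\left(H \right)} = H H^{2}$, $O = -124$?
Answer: $-324755$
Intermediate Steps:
$d{\left(H \right)} = H^{3}$
$R{\left(D \right)} = - 124 D$
$h{\left(r \right)} = 90 + r^{3}$
$\left(R{\left(-91 \right)} + 6871\right) + h{\left(-70 \right)} = \left(\left(-124\right) \left(-91\right) + 6871\right) + \left(90 + \left(-70\right)^{3}\right) = \left(11284 + 6871\right) + \left(90 - 343000\right) = 18155 - 342910 = -324755$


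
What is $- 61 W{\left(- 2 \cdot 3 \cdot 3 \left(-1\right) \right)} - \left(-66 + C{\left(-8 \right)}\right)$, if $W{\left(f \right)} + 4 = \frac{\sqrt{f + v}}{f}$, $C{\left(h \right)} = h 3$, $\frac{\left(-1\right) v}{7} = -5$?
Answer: $334 - \frac{61 \sqrt{53}}{18} \approx 309.33$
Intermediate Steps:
$v = 35$ ($v = \left(-7\right) \left(-5\right) = 35$)
$C{\left(h \right)} = 3 h$
$W{\left(f \right)} = -4 + \frac{\sqrt{35 + f}}{f}$ ($W{\left(f \right)} = -4 + \frac{\sqrt{f + 35}}{f} = -4 + \frac{\sqrt{35 + f}}{f}$)
$- 61 W{\left(- 2 \cdot 3 \cdot 3 \left(-1\right) \right)} - \left(-66 + C{\left(-8 \right)}\right) = - 61 \left(-4 + \frac{\sqrt{35 + - 2 \cdot 3 \cdot 3 \left(-1\right)}}{- 2 \cdot 3 \cdot 3 \left(-1\right)}\right) + \left(66 - 3 \left(-8\right)\right) = - 61 \left(-4 + \frac{\sqrt{35 + \left(-2\right) 9 \left(-1\right)}}{\left(-2\right) 9 \left(-1\right)}\right) + \left(66 - -24\right) = - 61 \left(-4 + \frac{\sqrt{35 - -18}}{\left(-18\right) \left(-1\right)}\right) + \left(66 + 24\right) = - 61 \left(-4 + \frac{\sqrt{35 + 18}}{18}\right) + 90 = - 61 \left(-4 + \frac{\sqrt{53}}{18}\right) + 90 = \left(244 - \frac{61 \sqrt{53}}{18}\right) + 90 = 334 - \frac{61 \sqrt{53}}{18}$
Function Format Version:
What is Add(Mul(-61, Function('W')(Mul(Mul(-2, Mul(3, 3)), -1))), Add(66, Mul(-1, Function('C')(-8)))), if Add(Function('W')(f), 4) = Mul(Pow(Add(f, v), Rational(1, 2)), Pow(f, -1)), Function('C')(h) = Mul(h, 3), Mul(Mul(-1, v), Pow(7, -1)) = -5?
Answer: Add(334, Mul(Rational(-61, 18), Pow(53, Rational(1, 2)))) ≈ 309.33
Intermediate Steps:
v = 35 (v = Mul(-7, -5) = 35)
Function('C')(h) = Mul(3, h)
Function('W')(f) = Add(-4, Mul(Pow(f, -1), Pow(Add(35, f), Rational(1, 2)))) (Function('W')(f) = Add(-4, Mul(Pow(Add(f, 35), Rational(1, 2)), Pow(f, -1))) = Add(-4, Mul(Pow(Add(35, f), Rational(1, 2)), Pow(f, -1))) = Add(-4, Mul(Pow(f, -1), Pow(Add(35, f), Rational(1, 2)))))
Add(Mul(-61, Function('W')(Mul(Mul(-2, Mul(3, 3)), -1))), Add(66, Mul(-1, Function('C')(-8)))) = Add(Mul(-61, Add(-4, Mul(Pow(Mul(Mul(-2, Mul(3, 3)), -1), -1), Pow(Add(35, Mul(Mul(-2, Mul(3, 3)), -1)), Rational(1, 2))))), Add(66, Mul(-1, Mul(3, -8)))) = Add(Mul(-61, Add(-4, Mul(Pow(Mul(Mul(-2, 9), -1), -1), Pow(Add(35, Mul(Mul(-2, 9), -1)), Rational(1, 2))))), Add(66, Mul(-1, -24))) = Add(Mul(-61, Add(-4, Mul(Pow(Mul(-18, -1), -1), Pow(Add(35, Mul(-18, -1)), Rational(1, 2))))), Add(66, 24)) = Add(Mul(-61, Add(-4, Mul(Pow(18, -1), Pow(Add(35, 18), Rational(1, 2))))), 90) = Add(Mul(-61, Add(-4, Mul(Rational(1, 18), Pow(53, Rational(1, 2))))), 90) = Add(Add(244, Mul(Rational(-61, 18), Pow(53, Rational(1, 2)))), 90) = Add(334, Mul(Rational(-61, 18), Pow(53, Rational(1, 2))))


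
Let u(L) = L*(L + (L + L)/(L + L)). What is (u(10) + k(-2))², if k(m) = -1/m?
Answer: 48841/4 ≈ 12210.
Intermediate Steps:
u(L) = L*(1 + L) (u(L) = L*(L + (2*L)/((2*L))) = L*(L + (2*L)*(1/(2*L))) = L*(L + 1) = L*(1 + L))
(u(10) + k(-2))² = (10*(1 + 10) - 1/(-2))² = (10*11 - 1*(-½))² = (110 + ½)² = (221/2)² = 48841/4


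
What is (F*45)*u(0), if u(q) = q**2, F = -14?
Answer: 0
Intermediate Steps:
(F*45)*u(0) = -14*45*0**2 = -630*0 = 0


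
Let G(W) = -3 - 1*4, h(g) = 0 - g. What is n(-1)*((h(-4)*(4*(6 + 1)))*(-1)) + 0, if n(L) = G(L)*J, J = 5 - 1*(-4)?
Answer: 7056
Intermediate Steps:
h(g) = -g
J = 9 (J = 5 + 4 = 9)
G(W) = -7 (G(W) = -3 - 4 = -7)
n(L) = -63 (n(L) = -7*9 = -63)
n(-1)*((h(-4)*(4*(6 + 1)))*(-1)) + 0 = -63*(-1*(-4))*(4*(6 + 1))*(-1) + 0 = -63*4*(4*7)*(-1) + 0 = -63*4*28*(-1) + 0 = -7056*(-1) + 0 = -63*(-112) + 0 = 7056 + 0 = 7056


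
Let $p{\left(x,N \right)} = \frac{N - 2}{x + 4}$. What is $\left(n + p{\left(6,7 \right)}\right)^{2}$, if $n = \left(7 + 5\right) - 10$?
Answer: $\frac{25}{4} \approx 6.25$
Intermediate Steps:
$n = 2$ ($n = 12 - 10 = 2$)
$p{\left(x,N \right)} = \frac{-2 + N}{4 + x}$
$\left(n + p{\left(6,7 \right)}\right)^{2} = \left(2 + \frac{-2 + 7}{4 + 6}\right)^{2} = \left(2 + \frac{1}{10} \cdot 5\right)^{2} = \left(2 + \frac{1}{2}\right)^{2} = \left(\frac{5}{2}\right)^{2} = \frac{25}{4}$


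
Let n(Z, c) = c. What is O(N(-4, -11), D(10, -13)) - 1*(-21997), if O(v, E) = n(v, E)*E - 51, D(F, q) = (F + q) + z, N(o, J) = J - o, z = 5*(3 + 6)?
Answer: 23710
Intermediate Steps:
z = 45 (z = 5*9 = 45)
D(F, q) = 45 + F + q (D(F, q) = (F + q) + 45 = 45 + F + q)
O(v, E) = -51 + E**2 (O(v, E) = E*E - 51 = E**2 - 51 = -51 + E**2)
O(N(-4, -11), D(10, -13)) - 1*(-21997) = (-51 + (45 + 10 - 13)**2) - 1*(-21997) = (-51 + 42**2) + 21997 = (-51 + 1764) + 21997 = 1713 + 21997 = 23710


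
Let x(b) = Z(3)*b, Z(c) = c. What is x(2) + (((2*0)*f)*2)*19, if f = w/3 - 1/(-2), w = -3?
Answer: 6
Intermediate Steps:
f = -½ (f = -3/3 - 1/(-2) = -3*⅓ - 1*(-½) = -1 + ½ = -½ ≈ -0.50000)
x(b) = 3*b
x(2) + (((2*0)*f)*2)*19 = 3*2 + (((2*0)*(-½))*2)*19 = 6 + ((0*(-½))*2)*19 = 6 + (0*2)*19 = 6 + 0*19 = 6 + 0 = 6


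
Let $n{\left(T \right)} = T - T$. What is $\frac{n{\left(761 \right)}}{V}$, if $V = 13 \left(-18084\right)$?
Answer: $0$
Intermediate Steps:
$V = -235092$
$n{\left(T \right)} = 0$
$\frac{n{\left(761 \right)}}{V} = \frac{0}{-235092} = 0 \left(- \frac{1}{235092}\right) = 0$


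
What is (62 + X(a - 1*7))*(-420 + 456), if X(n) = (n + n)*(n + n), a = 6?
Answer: 2376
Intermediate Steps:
X(n) = 4*n² (X(n) = (2*n)*(2*n) = 4*n²)
(62 + X(a - 1*7))*(-420 + 456) = (62 + 4*(6 - 1*7)²)*(-420 + 456) = (62 + 4*(6 - 7)²)*36 = (62 + 4*(-1)²)*36 = (62 + 4*1)*36 = (62 + 4)*36 = 66*36 = 2376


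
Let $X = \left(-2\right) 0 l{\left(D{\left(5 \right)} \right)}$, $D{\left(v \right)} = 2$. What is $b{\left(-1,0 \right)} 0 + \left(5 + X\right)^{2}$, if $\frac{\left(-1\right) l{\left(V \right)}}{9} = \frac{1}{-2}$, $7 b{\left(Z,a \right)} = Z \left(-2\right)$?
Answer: $25$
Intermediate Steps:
$b{\left(Z,a \right)} = - \frac{2 Z}{7}$ ($b{\left(Z,a \right)} = \frac{Z \left(-2\right)}{7} = \frac{\left(-2\right) Z}{7} = - \frac{2 Z}{7}$)
$l{\left(V \right)} = \frac{9}{2}$ ($l{\left(V \right)} = - \frac{9}{-2} = \left(-9\right) \left(- \frac{1}{2}\right) = \frac{9}{2}$)
$X = 0$ ($X = \left(-2\right) 0 \cdot \frac{9}{2} = 0 \cdot \frac{9}{2} = 0$)
$b{\left(-1,0 \right)} 0 + \left(5 + X\right)^{2} = \left(- \frac{2}{7}\right) \left(-1\right) 0 + \left(5 + 0\right)^{2} = \frac{2}{7} \cdot 0 + 5^{2} = 0 + 25 = 25$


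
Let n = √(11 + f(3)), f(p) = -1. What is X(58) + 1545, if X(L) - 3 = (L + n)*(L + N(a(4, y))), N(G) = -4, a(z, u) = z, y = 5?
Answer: 4680 + 54*√10 ≈ 4850.8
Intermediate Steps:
n = √10 (n = √(11 - 1) = √10 ≈ 3.1623)
X(L) = 3 + (-4 + L)*(L + √10) (X(L) = 3 + (L + √10)*(L - 4) = 3 + (L + √10)*(-4 + L) = 3 + (-4 + L)*(L + √10))
X(58) + 1545 = (3 + 58² - 4*58 - 4*√10 + 58*√10) + 1545 = (3 + 3364 - 232 - 4*√10 + 58*√10) + 1545 = (3135 + 54*√10) + 1545 = 4680 + 54*√10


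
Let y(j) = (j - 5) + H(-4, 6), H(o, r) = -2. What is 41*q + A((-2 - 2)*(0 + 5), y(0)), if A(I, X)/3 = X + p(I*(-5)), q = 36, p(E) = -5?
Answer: 1440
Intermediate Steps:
y(j) = -7 + j (y(j) = (j - 5) - 2 = (-5 + j) - 2 = -7 + j)
A(I, X) = -15 + 3*X (A(I, X) = 3*(X - 5) = 3*(-5 + X) = -15 + 3*X)
41*q + A((-2 - 2)*(0 + 5), y(0)) = 41*36 + (-15 + 3*(-7 + 0)) = 1476 + (-15 + 3*(-7)) = 1476 + (-15 - 21) = 1476 - 36 = 1440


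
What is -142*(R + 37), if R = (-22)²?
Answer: -73982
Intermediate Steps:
R = 484
-142*(R + 37) = -142*(484 + 37) = -142*521 = -73982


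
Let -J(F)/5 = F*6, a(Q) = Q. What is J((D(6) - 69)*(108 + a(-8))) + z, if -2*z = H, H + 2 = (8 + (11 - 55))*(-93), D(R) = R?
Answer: 187327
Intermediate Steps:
J(F) = -30*F (J(F) = -5*F*6 = -30*F)
H = 3346 (H = -2 + (8 + (11 - 55))*(-93) = -2 + (8 - 44)*(-93) = -2 - 36*(-93) = -2 + 3348 = 3346)
z = -1673 (z = -1/2*3346 = -1673)
J((D(6) - 69)*(108 + a(-8))) + z = -30*(6 - 69)*(108 - 8) - 1673 = -(-1890)*100 - 1673 = -30*(-6300) - 1673 = 189000 - 1673 = 187327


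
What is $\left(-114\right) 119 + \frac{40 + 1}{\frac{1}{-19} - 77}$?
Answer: $- \frac{19861403}{1464} \approx -13567.0$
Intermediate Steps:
$\left(-114\right) 119 + \frac{40 + 1}{\frac{1}{-19} - 77} = -13566 + \frac{41}{- \frac{1}{19} - 77} = -13566 + \frac{41}{- \frac{1464}{19}} = -13566 + 41 \left(- \frac{19}{1464}\right) = -13566 - \frac{779}{1464} = - \frac{19861403}{1464}$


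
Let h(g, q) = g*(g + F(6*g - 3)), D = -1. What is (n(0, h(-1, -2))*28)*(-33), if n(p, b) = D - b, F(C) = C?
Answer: 10164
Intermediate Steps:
h(g, q) = g*(-3 + 7*g) (h(g, q) = g*(g + (6*g - 3)) = g*(g + (-3 + 6*g)) = g*(-3 + 7*g))
n(p, b) = -1 - b
(n(0, h(-1, -2))*28)*(-33) = ((-1 - (-1)*(-3 + 7*(-1)))*28)*(-33) = ((-1 - (-1)*(-3 - 7))*28)*(-33) = ((-1 - (-1)*(-10))*28)*(-33) = ((-1 - 1*10)*28)*(-33) = ((-1 - 10)*28)*(-33) = -11*28*(-33) = -308*(-33) = 10164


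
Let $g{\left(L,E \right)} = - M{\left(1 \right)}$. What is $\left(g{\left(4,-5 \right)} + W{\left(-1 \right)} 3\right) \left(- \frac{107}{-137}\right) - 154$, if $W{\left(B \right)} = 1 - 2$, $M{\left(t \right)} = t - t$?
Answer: $- \frac{21419}{137} \approx -156.34$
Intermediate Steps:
$M{\left(t \right)} = 0$
$W{\left(B \right)} = -1$ ($W{\left(B \right)} = 1 - 2 = -1$)
$g{\left(L,E \right)} = 0$ ($g{\left(L,E \right)} = \left(-1\right) 0 = 0$)
$\left(g{\left(4,-5 \right)} + W{\left(-1 \right)} 3\right) \left(- \frac{107}{-137}\right) - 154 = \left(0 - 3\right) \left(- \frac{107}{-137}\right) - 154 = \left(0 - 3\right) \left(\left(-107\right) \left(- \frac{1}{137}\right)\right) - 154 = \left(-3\right) \frac{107}{137} - 154 = - \frac{321}{137} - 154 = - \frac{21419}{137}$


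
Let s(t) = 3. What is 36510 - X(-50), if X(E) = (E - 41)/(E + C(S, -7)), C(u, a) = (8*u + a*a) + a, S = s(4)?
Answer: 584251/16 ≈ 36516.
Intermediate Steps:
S = 3
C(u, a) = a + a² + 8*u (C(u, a) = (8*u + a²) + a = (a² + 8*u) + a = a + a² + 8*u)
X(E) = (-41 + E)/(66 + E) (X(E) = (E - 41)/(E + (-7 + (-7)² + 8*3)) = (-41 + E)/(E + (-7 + 49 + 24)) = (-41 + E)/(E + 66) = (-41 + E)/(66 + E))
36510 - X(-50) = 36510 - (-41 - 50)/(66 - 50) = 36510 - (-91)/16 = 36510 - 1*(-91/16) = 36510 + 91/16 = 584251/16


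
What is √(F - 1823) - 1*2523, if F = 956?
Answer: -2523 + 17*I*√3 ≈ -2523.0 + 29.445*I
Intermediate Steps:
√(F - 1823) - 1*2523 = √(956 - 1823) - 1*2523 = √(-867) - 2523 = 17*I*√3 - 2523 = -2523 + 17*I*√3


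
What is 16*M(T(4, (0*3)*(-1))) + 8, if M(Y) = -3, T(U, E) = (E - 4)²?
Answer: -40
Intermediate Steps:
T(U, E) = (-4 + E)²
16*M(T(4, (0*3)*(-1))) + 8 = 16*(-3) + 8 = -48 + 8 = -40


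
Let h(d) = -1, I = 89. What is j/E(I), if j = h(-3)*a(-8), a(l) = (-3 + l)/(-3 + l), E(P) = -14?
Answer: 1/14 ≈ 0.071429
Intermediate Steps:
a(l) = 1
j = -1 (j = -1*1 = -1)
j/E(I) = -1/(-14) = -1*(-1/14) = 1/14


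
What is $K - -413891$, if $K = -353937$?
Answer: $59954$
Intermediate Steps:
$K - -413891 = -353937 - -413891 = -353937 + 413891 = 59954$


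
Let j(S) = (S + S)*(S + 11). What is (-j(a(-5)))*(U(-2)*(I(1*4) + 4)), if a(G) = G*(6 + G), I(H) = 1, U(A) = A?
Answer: -600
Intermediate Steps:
j(S) = 2*S*(11 + S) (j(S) = (2*S)*(11 + S) = 2*S*(11 + S))
(-j(a(-5)))*(U(-2)*(I(1*4) + 4)) = (-2*(-5*(6 - 5))*(11 - 5*(6 - 5)))*(-2*(1 + 4)) = (-2*(-5*1)*(11 - 5*1))*(-2*5) = -2*(-5)*(11 - 5)*(-10) = -2*(-5)*6*(-10) = -1*(-60)*(-10) = 60*(-10) = -600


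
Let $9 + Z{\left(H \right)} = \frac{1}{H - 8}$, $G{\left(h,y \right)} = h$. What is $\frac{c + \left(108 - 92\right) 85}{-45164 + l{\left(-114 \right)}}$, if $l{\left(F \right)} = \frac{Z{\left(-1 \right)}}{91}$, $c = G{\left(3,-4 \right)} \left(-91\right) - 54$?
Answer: $- \frac{846027}{36989398} \approx -0.022872$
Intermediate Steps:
$Z{\left(H \right)} = -9 + \frac{1}{-8 + H}$ ($Z{\left(H \right)} = -9 + \frac{1}{H - 8} = -9 + \frac{1}{-8 + H}$)
$c = -327$ ($c = 3 \left(-91\right) - 54 = -273 - 54 = -327$)
$l{\left(F \right)} = - \frac{82}{819}$ ($l{\left(F \right)} = \frac{\frac{1}{-8 - 1} \left(73 - -9\right)}{91} = \frac{73 + 9}{-9} \cdot \frac{1}{91} = \left(- \frac{1}{9}\right) 82 \cdot \frac{1}{91} = \left(- \frac{82}{9}\right) \frac{1}{91} = - \frac{82}{819}$)
$\frac{c + \left(108 - 92\right) 85}{-45164 + l{\left(-114 \right)}} = \frac{-327 + \left(108 - 92\right) 85}{-45164 - \frac{82}{819}} = \frac{-327 + 16 \cdot 85}{- \frac{36989398}{819}} = \left(-327 + 1360\right) \left(- \frac{819}{36989398}\right) = 1033 \left(- \frac{819}{36989398}\right) = - \frac{846027}{36989398}$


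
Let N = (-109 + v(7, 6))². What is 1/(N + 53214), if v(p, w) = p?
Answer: 1/63618 ≈ 1.5719e-5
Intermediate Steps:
N = 10404 (N = (-109 + 7)² = (-102)² = 10404)
1/(N + 53214) = 1/(10404 + 53214) = 1/63618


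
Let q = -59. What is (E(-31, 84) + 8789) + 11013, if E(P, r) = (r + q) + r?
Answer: 19911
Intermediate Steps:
E(P, r) = -59 + 2*r (E(P, r) = (r - 59) + r = (-59 + r) + r = -59 + 2*r)
(E(-31, 84) + 8789) + 11013 = ((-59 + 2*84) + 8789) + 11013 = ((-59 + 168) + 8789) + 11013 = (109 + 8789) + 11013 = 8898 + 11013 = 19911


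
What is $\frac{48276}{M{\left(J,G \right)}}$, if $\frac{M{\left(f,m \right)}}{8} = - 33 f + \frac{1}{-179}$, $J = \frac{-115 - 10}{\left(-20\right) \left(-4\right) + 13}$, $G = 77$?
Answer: $\frac{66970881}{492188} \approx 136.07$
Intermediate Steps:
$J = - \frac{125}{93}$ ($J = - \frac{125}{80 + 13} = - \frac{125}{93} \approx -1.3441$)
$M{\left(f,m \right)} = - \frac{8}{179} - 264 f$ ($M{\left(f,m \right)} = 8 \left(- 33 f + \frac{1}{-179}\right) = 8 \left(- 33 f - \frac{1}{179}\right) = 8 \left(- \frac{1}{179} - 33 f\right) = - \frac{8}{179} - 264 f$)
$\frac{48276}{M{\left(J,G \right)}} = \frac{48276}{- \frac{8}{179} - - \frac{11000}{31}} = \frac{48276}{- \frac{8}{179} + \frac{11000}{31}} = \frac{48276}{\frac{1968752}{5549}} = 48276 \cdot \frac{5549}{1968752} = \frac{66970881}{492188}$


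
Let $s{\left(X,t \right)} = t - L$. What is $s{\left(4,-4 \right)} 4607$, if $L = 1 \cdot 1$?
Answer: $-23035$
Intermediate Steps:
$L = 1$
$s{\left(X,t \right)} = -1 + t$ ($s{\left(X,t \right)} = t - 1 = -1 + t$)
$s{\left(4,-4 \right)} 4607 = \left(-1 - 4\right) 4607 = \left(-5\right) 4607 = -23035$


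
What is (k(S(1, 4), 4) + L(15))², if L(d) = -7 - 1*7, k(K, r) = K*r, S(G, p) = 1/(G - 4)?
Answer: 2116/9 ≈ 235.11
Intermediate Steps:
S(G, p) = 1/(-4 + G)
L(d) = -14 (L(d) = -7 - 7 = -14)
(k(S(1, 4), 4) + L(15))² = (4/(-4 + 1) - 14)² = (4/(-3) - 14)² = (-⅓*4 - 14)² = (-4/3 - 14)² = (-46/3)² = 2116/9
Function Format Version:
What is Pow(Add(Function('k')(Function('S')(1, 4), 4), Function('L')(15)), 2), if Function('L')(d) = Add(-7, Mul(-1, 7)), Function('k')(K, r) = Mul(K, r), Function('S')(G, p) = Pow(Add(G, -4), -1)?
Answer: Rational(2116, 9) ≈ 235.11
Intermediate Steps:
Function('S')(G, p) = Pow(Add(-4, G), -1)
Function('L')(d) = -14 (Function('L')(d) = Add(-7, -7) = -14)
Pow(Add(Function('k')(Function('S')(1, 4), 4), Function('L')(15)), 2) = Pow(Add(Mul(Pow(Add(-4, 1), -1), 4), -14), 2) = Pow(Add(Mul(Pow(-3, -1), 4), -14), 2) = Pow(Add(Mul(Rational(-1, 3), 4), -14), 2) = Pow(Add(Rational(-4, 3), -14), 2) = Pow(Rational(-46, 3), 2) = Rational(2116, 9)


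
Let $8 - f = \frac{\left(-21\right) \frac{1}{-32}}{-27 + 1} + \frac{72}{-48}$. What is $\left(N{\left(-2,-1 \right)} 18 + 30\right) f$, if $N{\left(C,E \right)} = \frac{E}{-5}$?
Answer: $\frac{33285}{104} \approx 320.05$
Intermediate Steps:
$N{\left(C,E \right)} = - \frac{E}{5}$ ($N{\left(C,E \right)} = E \left(- \frac{1}{5}\right) = - \frac{E}{5}$)
$f = \frac{7925}{832}$ ($f = 8 - \left(\frac{\left(-21\right) \frac{1}{-32}}{-27 + 1} + \frac{72}{-48}\right) = 8 - \left(\frac{\left(-21\right) \left(- \frac{1}{32}\right)}{-26} + 72 \left(- \frac{1}{48}\right)\right) = 8 - \left(\frac{21}{32} \left(- \frac{1}{26}\right) - \frac{3}{2}\right) = 8 - \left(- \frac{21}{832} - \frac{3}{2}\right) = 8 - - \frac{1269}{832} = 8 + \frac{1269}{832} = \frac{7925}{832} \approx 9.5252$)
$\left(N{\left(-2,-1 \right)} 18 + 30\right) f = \left(\left(- \frac{1}{5}\right) \left(-1\right) 18 + 30\right) \frac{7925}{832} = \left(\frac{1}{5} \cdot 18 + 30\right) \frac{7925}{832} = \left(\frac{18}{5} + 30\right) \frac{7925}{832} = \frac{168}{5} \cdot \frac{7925}{832} = \frac{33285}{104}$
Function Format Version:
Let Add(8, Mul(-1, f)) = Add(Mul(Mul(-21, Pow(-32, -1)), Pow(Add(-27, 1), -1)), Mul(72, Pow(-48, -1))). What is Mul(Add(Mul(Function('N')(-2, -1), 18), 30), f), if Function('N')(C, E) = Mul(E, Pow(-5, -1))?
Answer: Rational(33285, 104) ≈ 320.05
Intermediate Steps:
Function('N')(C, E) = Mul(Rational(-1, 5), E) (Function('N')(C, E) = Mul(E, Rational(-1, 5)) = Mul(Rational(-1, 5), E))
f = Rational(7925, 832) (f = Add(8, Mul(-1, Add(Mul(Mul(-21, Pow(-32, -1)), Pow(Add(-27, 1), -1)), Mul(72, Pow(-48, -1))))) = Add(8, Mul(-1, Add(Mul(Mul(-21, Rational(-1, 32)), Pow(-26, -1)), Mul(72, Rational(-1, 48))))) = Add(8, Mul(-1, Add(Mul(Rational(21, 32), Rational(-1, 26)), Rational(-3, 2)))) = Add(8, Mul(-1, Add(Rational(-21, 832), Rational(-3, 2)))) = Add(8, Mul(-1, Rational(-1269, 832))) = Add(8, Rational(1269, 832)) = Rational(7925, 832) ≈ 9.5252)
Mul(Add(Mul(Function('N')(-2, -1), 18), 30), f) = Mul(Add(Mul(Mul(Rational(-1, 5), -1), 18), 30), Rational(7925, 832)) = Mul(Add(Mul(Rational(1, 5), 18), 30), Rational(7925, 832)) = Mul(Add(Rational(18, 5), 30), Rational(7925, 832)) = Mul(Rational(168, 5), Rational(7925, 832)) = Rational(33285, 104)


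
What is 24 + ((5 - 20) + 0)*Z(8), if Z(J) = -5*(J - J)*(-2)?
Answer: 24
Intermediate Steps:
Z(J) = 0 (Z(J) = -5*0*(-2) = 0*(-2) = 0)
24 + ((5 - 20) + 0)*Z(8) = 24 + ((5 - 20) + 0)*0 = 24 + (-15 + 0)*0 = 24 - 15*0 = 24 + 0 = 24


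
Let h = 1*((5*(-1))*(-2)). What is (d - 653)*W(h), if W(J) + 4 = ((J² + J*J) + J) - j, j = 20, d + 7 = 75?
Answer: -108810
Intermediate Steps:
d = 68 (d = -7 + 75 = 68)
h = 10 (h = 1*(-5*(-2)) = 1*10 = 10)
W(J) = -24 + J + 2*J² (W(J) = -4 + (((J² + J*J) + J) - 1*20) = -4 + (((J² + J²) + J) - 20) = -4 + ((2*J² + J) - 20) = -4 + ((J + 2*J²) - 20) = -4 + (-20 + J + 2*J²) = -24 + J + 2*J²)
(d - 653)*W(h) = (68 - 653)*(-24 + 10 + 2*10²) = -585*(-24 + 10 + 2*100) = -585*(-24 + 10 + 200) = -585*186 = -108810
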